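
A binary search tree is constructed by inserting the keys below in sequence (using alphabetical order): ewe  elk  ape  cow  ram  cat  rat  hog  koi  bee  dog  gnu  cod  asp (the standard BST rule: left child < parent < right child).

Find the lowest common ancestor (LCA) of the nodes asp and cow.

Insert ewe: tree is empty, so ewe becomes the root.
Insert elk: elk < ewe → go left. Place as left child of ewe.
Insert ape: ape < ewe → go left; ape < elk → go left. Place as left child of elk.
Insert cow: cow < ewe → go left; cow < elk → go left; cow > ape → go right. Place as right child of ape.
Insert ram: ram > ewe → go right. Place as right child of ewe.
Insert cat: cat < ewe → go left; cat < elk → go left; cat > ape → go right; cat < cow → go left. Place as left child of cow.
Insert rat: rat > ewe → go right; rat > ram → go right. Place as right child of ram.
Insert hog: hog > ewe → go right; hog < ram → go left. Place as left child of ram.
Insert koi: koi > ewe → go right; koi < ram → go left; koi > hog → go right. Place as right child of hog.
Insert bee: bee < ewe → go left; bee < elk → go left; bee > ape → go right; bee < cow → go left; bee < cat → go left. Place as left child of cat.
Insert dog: dog < ewe → go left; dog < elk → go left; dog > ape → go right; dog > cow → go right. Place as right child of cow.
Insert gnu: gnu > ewe → go right; gnu < ram → go left; gnu < hog → go left. Place as left child of hog.
Insert cod: cod < ewe → go left; cod < elk → go left; cod > ape → go right; cod < cow → go left; cod > cat → go right. Place as right child of cat.
Insert asp: asp < ewe → go left; asp < elk → go left; asp > ape → go right; asp < cow → go left; asp < cat → go left; asp < bee → go left. Place as left child of bee.

Path to asp: ewe → elk → ape → cow → cat → bee → asp
Path to cow: ewe → elk → ape → cow
cow lies on both paths and is an ancestor of the other node.

cow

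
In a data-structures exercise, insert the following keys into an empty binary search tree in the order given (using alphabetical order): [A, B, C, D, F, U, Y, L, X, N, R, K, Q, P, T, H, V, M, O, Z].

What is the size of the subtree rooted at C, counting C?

18

Insert A: tree is empty, so A becomes the root.
Insert B: B > A → go right. Place as right child of A.
Insert C: C > A → go right; C > B → go right. Place as right child of B.
Insert D: D > A → go right; D > B → go right; D > C → go right. Place as right child of C.
Insert F: F > A → go right; F > B → go right; F > C → go right; F > D → go right. Place as right child of D.
Insert U: U > A → go right; U > B → go right; U > C → go right; U > D → go right; U > F → go right. Place as right child of F.
Insert Y: Y > A → go right; Y > B → go right; Y > C → go right; Y > D → go right; Y > F → go right; Y > U → go right. Place as right child of U.
Insert L: L > A → go right; L > B → go right; L > C → go right; L > D → go right; L > F → go right; L < U → go left. Place as left child of U.
Insert X: X > A → go right; X > B → go right; X > C → go right; X > D → go right; X > F → go right; X > U → go right; X < Y → go left. Place as left child of Y.
Insert N: N > A → go right; N > B → go right; N > C → go right; N > D → go right; N > F → go right; N < U → go left; N > L → go right. Place as right child of L.
Insert R: R > A → go right; R > B → go right; R > C → go right; R > D → go right; R > F → go right; R < U → go left; R > L → go right; R > N → go right. Place as right child of N.
Insert K: K > A → go right; K > B → go right; K > C → go right; K > D → go right; K > F → go right; K < U → go left; K < L → go left. Place as left child of L.
Insert Q: Q > A → go right; Q > B → go right; Q > C → go right; Q > D → go right; Q > F → go right; Q < U → go left; Q > L → go right; Q > N → go right; Q < R → go left. Place as left child of R.
Insert P: P > A → go right; P > B → go right; P > C → go right; P > D → go right; P > F → go right; P < U → go left; P > L → go right; P > N → go right; P < R → go left; P < Q → go left. Place as left child of Q.
Insert T: T > A → go right; T > B → go right; T > C → go right; T > D → go right; T > F → go right; T < U → go left; T > L → go right; T > N → go right; T > R → go right. Place as right child of R.
Insert H: H > A → go right; H > B → go right; H > C → go right; H > D → go right; H > F → go right; H < U → go left; H < L → go left; H < K → go left. Place as left child of K.
Insert V: V > A → go right; V > B → go right; V > C → go right; V > D → go right; V > F → go right; V > U → go right; V < Y → go left; V < X → go left. Place as left child of X.
Insert M: M > A → go right; M > B → go right; M > C → go right; M > D → go right; M > F → go right; M < U → go left; M > L → go right; M < N → go left. Place as left child of N.
Insert O: O > A → go right; O > B → go right; O > C → go right; O > D → go right; O > F → go right; O < U → go left; O > L → go right; O > N → go right; O < R → go left; O < Q → go left; O < P → go left. Place as left child of P.
Insert Z: Z > A → go right; Z > B → go right; Z > C → go right; Z > D → go right; Z > F → go right; Z > U → go right; Z > Y → go right. Place as right child of Y.

Subtree rooted at C contains: C, D, F, U, L, K, H, N, M, R, Q, P, O, T, Y, X, V, Z — 18 nodes.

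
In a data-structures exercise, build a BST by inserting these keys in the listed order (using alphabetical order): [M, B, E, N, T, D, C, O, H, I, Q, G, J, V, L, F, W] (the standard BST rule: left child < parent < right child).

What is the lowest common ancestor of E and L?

E

M: root
B: left child of M (depth 1)
E: right child of B (depth 2)
N: right child of M (depth 1)
T: right child of N (depth 2)
D: left child of E (depth 3)
C: left child of D (depth 4)
O: left child of T (depth 3)
H: right child of E (depth 3)
I: right child of H (depth 4)
Q: right child of O (depth 4)
G: left child of H (depth 4)
J: right child of I (depth 5)
V: right child of T (depth 3)
L: right child of J (depth 6)
F: left child of G (depth 5)
W: right child of V (depth 4)

Path to E: M → B → E
Path to L: M → B → E → H → I → J → L
E lies on both paths and is an ancestor of the other node.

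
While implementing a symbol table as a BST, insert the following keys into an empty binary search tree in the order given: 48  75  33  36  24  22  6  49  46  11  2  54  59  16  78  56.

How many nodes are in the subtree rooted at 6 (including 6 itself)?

4

Insert 48: tree is empty, so 48 becomes the root.
Insert 75: 75 > 48 → go right. Place as right child of 48.
Insert 33: 33 < 48 → go left. Place as left child of 48.
Insert 36: 36 < 48 → go left; 36 > 33 → go right. Place as right child of 33.
Insert 24: 24 < 48 → go left; 24 < 33 → go left. Place as left child of 33.
Insert 22: 22 < 48 → go left; 22 < 33 → go left; 22 < 24 → go left. Place as left child of 24.
Insert 6: 6 < 48 → go left; 6 < 33 → go left; 6 < 24 → go left; 6 < 22 → go left. Place as left child of 22.
Insert 49: 49 > 48 → go right; 49 < 75 → go left. Place as left child of 75.
Insert 46: 46 < 48 → go left; 46 > 33 → go right; 46 > 36 → go right. Place as right child of 36.
Insert 11: 11 < 48 → go left; 11 < 33 → go left; 11 < 24 → go left; 11 < 22 → go left; 11 > 6 → go right. Place as right child of 6.
Insert 2: 2 < 48 → go left; 2 < 33 → go left; 2 < 24 → go left; 2 < 22 → go left; 2 < 6 → go left. Place as left child of 6.
Insert 54: 54 > 48 → go right; 54 < 75 → go left; 54 > 49 → go right. Place as right child of 49.
Insert 59: 59 > 48 → go right; 59 < 75 → go left; 59 > 49 → go right; 59 > 54 → go right. Place as right child of 54.
Insert 16: 16 < 48 → go left; 16 < 33 → go left; 16 < 24 → go left; 16 < 22 → go left; 16 > 6 → go right; 16 > 11 → go right. Place as right child of 11.
Insert 78: 78 > 48 → go right; 78 > 75 → go right. Place as right child of 75.
Insert 56: 56 > 48 → go right; 56 < 75 → go left; 56 > 49 → go right; 56 > 54 → go right; 56 < 59 → go left. Place as left child of 59.

Subtree rooted at 6 contains: 6, 2, 11, 16 — 4 nodes.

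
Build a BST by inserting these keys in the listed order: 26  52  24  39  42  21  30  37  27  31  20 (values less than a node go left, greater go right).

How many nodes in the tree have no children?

26: root
52: right child of 26 (depth 1)
24: left child of 26 (depth 1)
39: left child of 52 (depth 2)
42: right child of 39 (depth 3)
21: left child of 24 (depth 2)
30: left child of 39 (depth 3)
37: right child of 30 (depth 4)
27: left child of 30 (depth 4)
31: left child of 37 (depth 5)
20: left child of 21 (depth 3)

Leaves: 20, 27, 31, 42 — 4 in total.

4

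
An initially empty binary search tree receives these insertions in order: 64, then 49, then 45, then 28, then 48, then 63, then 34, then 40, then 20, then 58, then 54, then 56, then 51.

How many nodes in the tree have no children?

Insert 64: tree is empty, so 64 becomes the root.
Insert 49: 49 < 64 → go left. Place as left child of 64.
Insert 45: 45 < 64 → go left; 45 < 49 → go left. Place as left child of 49.
Insert 28: 28 < 64 → go left; 28 < 49 → go left; 28 < 45 → go left. Place as left child of 45.
Insert 48: 48 < 64 → go left; 48 < 49 → go left; 48 > 45 → go right. Place as right child of 45.
Insert 63: 63 < 64 → go left; 63 > 49 → go right. Place as right child of 49.
Insert 34: 34 < 64 → go left; 34 < 49 → go left; 34 < 45 → go left; 34 > 28 → go right. Place as right child of 28.
Insert 40: 40 < 64 → go left; 40 < 49 → go left; 40 < 45 → go left; 40 > 28 → go right; 40 > 34 → go right. Place as right child of 34.
Insert 20: 20 < 64 → go left; 20 < 49 → go left; 20 < 45 → go left; 20 < 28 → go left. Place as left child of 28.
Insert 58: 58 < 64 → go left; 58 > 49 → go right; 58 < 63 → go left. Place as left child of 63.
Insert 54: 54 < 64 → go left; 54 > 49 → go right; 54 < 63 → go left; 54 < 58 → go left. Place as left child of 58.
Insert 56: 56 < 64 → go left; 56 > 49 → go right; 56 < 63 → go left; 56 < 58 → go left; 56 > 54 → go right. Place as right child of 54.
Insert 51: 51 < 64 → go left; 51 > 49 → go right; 51 < 63 → go left; 51 < 58 → go left; 51 < 54 → go left. Place as left child of 54.

Leaves: 20, 40, 48, 51, 56 — 5 in total.

5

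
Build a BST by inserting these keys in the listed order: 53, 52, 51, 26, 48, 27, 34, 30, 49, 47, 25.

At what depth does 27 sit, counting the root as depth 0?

5

Insert 53: tree is empty, so 53 becomes the root.
Insert 52: 52 < 53 → go left. Place as left child of 53.
Insert 51: 51 < 53 → go left; 51 < 52 → go left. Place as left child of 52.
Insert 26: 26 < 53 → go left; 26 < 52 → go left; 26 < 51 → go left. Place as left child of 51.
Insert 48: 48 < 53 → go left; 48 < 52 → go left; 48 < 51 → go left; 48 > 26 → go right. Place as right child of 26.
Insert 27: 27 < 53 → go left; 27 < 52 → go left; 27 < 51 → go left; 27 > 26 → go right; 27 < 48 → go left. Place as left child of 48.
Insert 34: 34 < 53 → go left; 34 < 52 → go left; 34 < 51 → go left; 34 > 26 → go right; 34 < 48 → go left; 34 > 27 → go right. Place as right child of 27.
Insert 30: 30 < 53 → go left; 30 < 52 → go left; 30 < 51 → go left; 30 > 26 → go right; 30 < 48 → go left; 30 > 27 → go right; 30 < 34 → go left. Place as left child of 34.
Insert 49: 49 < 53 → go left; 49 < 52 → go left; 49 < 51 → go left; 49 > 26 → go right; 49 > 48 → go right. Place as right child of 48.
Insert 47: 47 < 53 → go left; 47 < 52 → go left; 47 < 51 → go left; 47 > 26 → go right; 47 < 48 → go left; 47 > 27 → go right; 47 > 34 → go right. Place as right child of 34.
Insert 25: 25 < 53 → go left; 25 < 52 → go left; 25 < 51 → go left; 25 < 26 → go left. Place as left child of 26.

Path to 27: 53 → 52 → 51 → 26 → 48 → 27, which is 5 edges.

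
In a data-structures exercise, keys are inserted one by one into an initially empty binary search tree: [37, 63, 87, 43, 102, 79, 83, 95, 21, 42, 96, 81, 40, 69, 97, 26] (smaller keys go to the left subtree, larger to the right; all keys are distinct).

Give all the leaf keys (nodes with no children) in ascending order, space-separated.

26 40 69 81 97

37: root
63: right child of 37 (depth 1)
87: right child of 63 (depth 2)
43: left child of 63 (depth 2)
102: right child of 87 (depth 3)
79: left child of 87 (depth 3)
83: right child of 79 (depth 4)
95: left child of 102 (depth 4)
21: left child of 37 (depth 1)
42: left child of 43 (depth 3)
96: right child of 95 (depth 5)
81: left child of 83 (depth 5)
40: left child of 42 (depth 4)
69: left child of 79 (depth 4)
97: right child of 96 (depth 6)
26: right child of 21 (depth 2)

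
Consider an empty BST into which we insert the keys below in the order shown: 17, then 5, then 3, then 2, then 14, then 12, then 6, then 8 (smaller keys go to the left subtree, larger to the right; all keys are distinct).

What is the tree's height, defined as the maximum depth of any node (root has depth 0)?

Resulting structure (node: left, right):
  17: L=5, R=–
  5: L=3, R=14
  3: L=2, R=–
  2: L=–, R=–
  14: L=12, R=–
  12: L=6, R=–
  6: L=–, R=8
  8: L=–, R=–

The deepest node is 8 at depth 5.

5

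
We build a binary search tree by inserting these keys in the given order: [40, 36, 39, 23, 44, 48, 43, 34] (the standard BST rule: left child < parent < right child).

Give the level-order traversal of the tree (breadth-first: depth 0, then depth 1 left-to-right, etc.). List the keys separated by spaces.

40: root
36: left child of 40 (depth 1)
39: right child of 36 (depth 2)
23: left child of 36 (depth 2)
44: right child of 40 (depth 1)
48: right child of 44 (depth 2)
43: left child of 44 (depth 2)
34: right child of 23 (depth 3)

40 36 44 23 39 43 48 34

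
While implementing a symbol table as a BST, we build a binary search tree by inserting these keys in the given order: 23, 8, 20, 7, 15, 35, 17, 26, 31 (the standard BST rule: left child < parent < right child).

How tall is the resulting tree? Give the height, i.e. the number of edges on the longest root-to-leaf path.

4

23: root
8: left child of 23 (depth 1)
20: right child of 8 (depth 2)
7: left child of 8 (depth 2)
15: left child of 20 (depth 3)
35: right child of 23 (depth 1)
17: right child of 15 (depth 4)
26: left child of 35 (depth 2)
31: right child of 26 (depth 3)

The deepest node is 17 at depth 4.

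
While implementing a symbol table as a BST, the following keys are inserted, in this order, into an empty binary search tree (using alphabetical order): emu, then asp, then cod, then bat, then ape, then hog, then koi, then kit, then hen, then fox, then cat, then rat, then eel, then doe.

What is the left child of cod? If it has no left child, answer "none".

bat

Insert emu: tree is empty, so emu becomes the root.
Insert asp: asp < emu → go left. Place as left child of emu.
Insert cod: cod < emu → go left; cod > asp → go right. Place as right child of asp.
Insert bat: bat < emu → go left; bat > asp → go right; bat < cod → go left. Place as left child of cod.
Insert ape: ape < emu → go left; ape < asp → go left. Place as left child of asp.
Insert hog: hog > emu → go right. Place as right child of emu.
Insert koi: koi > emu → go right; koi > hog → go right. Place as right child of hog.
Insert kit: kit > emu → go right; kit > hog → go right; kit < koi → go left. Place as left child of koi.
Insert hen: hen > emu → go right; hen < hog → go left. Place as left child of hog.
Insert fox: fox > emu → go right; fox < hog → go left; fox < hen → go left. Place as left child of hen.
Insert cat: cat < emu → go left; cat > asp → go right; cat < cod → go left; cat > bat → go right. Place as right child of bat.
Insert rat: rat > emu → go right; rat > hog → go right; rat > koi → go right. Place as right child of koi.
Insert eel: eel < emu → go left; eel > asp → go right; eel > cod → go right. Place as right child of cod.
Insert doe: doe < emu → go left; doe > asp → go right; doe > cod → go right; doe < eel → go left. Place as left child of eel.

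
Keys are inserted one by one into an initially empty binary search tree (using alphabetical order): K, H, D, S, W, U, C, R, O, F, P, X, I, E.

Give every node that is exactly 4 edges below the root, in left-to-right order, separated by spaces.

E P

K: root
H: left child of K (depth 1)
D: left child of H (depth 2)
S: right child of K (depth 1)
W: right child of S (depth 2)
U: left child of W (depth 3)
C: left child of D (depth 3)
R: left child of S (depth 2)
O: left child of R (depth 3)
F: right child of D (depth 3)
P: right child of O (depth 4)
X: right child of W (depth 3)
I: right child of H (depth 2)
E: left child of F (depth 4)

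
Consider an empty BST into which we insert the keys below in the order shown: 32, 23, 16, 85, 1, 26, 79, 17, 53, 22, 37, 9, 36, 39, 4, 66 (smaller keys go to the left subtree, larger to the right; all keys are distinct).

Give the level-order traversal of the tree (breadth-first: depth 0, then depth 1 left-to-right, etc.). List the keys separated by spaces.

32 23 85 16 26 79 1 17 53 9 22 37 66 4 36 39

Insert 32: tree is empty, so 32 becomes the root.
Insert 23: 23 < 32 → go left. Place as left child of 32.
Insert 16: 16 < 32 → go left; 16 < 23 → go left. Place as left child of 23.
Insert 85: 85 > 32 → go right. Place as right child of 32.
Insert 1: 1 < 32 → go left; 1 < 23 → go left; 1 < 16 → go left. Place as left child of 16.
Insert 26: 26 < 32 → go left; 26 > 23 → go right. Place as right child of 23.
Insert 79: 79 > 32 → go right; 79 < 85 → go left. Place as left child of 85.
Insert 17: 17 < 32 → go left; 17 < 23 → go left; 17 > 16 → go right. Place as right child of 16.
Insert 53: 53 > 32 → go right; 53 < 85 → go left; 53 < 79 → go left. Place as left child of 79.
Insert 22: 22 < 32 → go left; 22 < 23 → go left; 22 > 16 → go right; 22 > 17 → go right. Place as right child of 17.
Insert 37: 37 > 32 → go right; 37 < 85 → go left; 37 < 79 → go left; 37 < 53 → go left. Place as left child of 53.
Insert 9: 9 < 32 → go left; 9 < 23 → go left; 9 < 16 → go left; 9 > 1 → go right. Place as right child of 1.
Insert 36: 36 > 32 → go right; 36 < 85 → go left; 36 < 79 → go left; 36 < 53 → go left; 36 < 37 → go left. Place as left child of 37.
Insert 39: 39 > 32 → go right; 39 < 85 → go left; 39 < 79 → go left; 39 < 53 → go left; 39 > 37 → go right. Place as right child of 37.
Insert 4: 4 < 32 → go left; 4 < 23 → go left; 4 < 16 → go left; 4 > 1 → go right; 4 < 9 → go left. Place as left child of 9.
Insert 66: 66 > 32 → go right; 66 < 85 → go left; 66 < 79 → go left; 66 > 53 → go right. Place as right child of 53.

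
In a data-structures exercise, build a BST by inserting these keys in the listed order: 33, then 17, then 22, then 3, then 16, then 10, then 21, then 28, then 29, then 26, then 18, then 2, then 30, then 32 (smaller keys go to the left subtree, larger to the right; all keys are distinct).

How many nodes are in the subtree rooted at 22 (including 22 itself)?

8

Resulting structure (node: left, right):
  33: L=17, R=–
  17: L=3, R=22
  22: L=21, R=28
  3: L=2, R=16
  16: L=10, R=–
  10: L=–, R=–
  21: L=18, R=–
  28: L=26, R=29
  29: L=–, R=30
  26: L=–, R=–
  18: L=–, R=–
  2: L=–, R=–
  30: L=–, R=32
  32: L=–, R=–

Subtree rooted at 22 contains: 22, 21, 18, 28, 26, 29, 30, 32 — 8 nodes.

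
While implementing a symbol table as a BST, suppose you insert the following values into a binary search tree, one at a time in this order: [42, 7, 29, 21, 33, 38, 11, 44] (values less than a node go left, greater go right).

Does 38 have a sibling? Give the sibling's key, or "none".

none

Insert 42: tree is empty, so 42 becomes the root.
Insert 7: 7 < 42 → go left. Place as left child of 42.
Insert 29: 29 < 42 → go left; 29 > 7 → go right. Place as right child of 7.
Insert 21: 21 < 42 → go left; 21 > 7 → go right; 21 < 29 → go left. Place as left child of 29.
Insert 33: 33 < 42 → go left; 33 > 7 → go right; 33 > 29 → go right. Place as right child of 29.
Insert 38: 38 < 42 → go left; 38 > 7 → go right; 38 > 29 → go right; 38 > 33 → go right. Place as right child of 33.
Insert 11: 11 < 42 → go left; 11 > 7 → go right; 11 < 29 → go left; 11 < 21 → go left. Place as left child of 21.
Insert 44: 44 > 42 → go right. Place as right child of 42.

38's parent is 33, which has only one child.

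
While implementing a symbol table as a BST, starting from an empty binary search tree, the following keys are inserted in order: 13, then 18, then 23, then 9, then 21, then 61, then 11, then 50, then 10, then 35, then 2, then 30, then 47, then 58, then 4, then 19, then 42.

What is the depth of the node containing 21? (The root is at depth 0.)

3

Resulting structure (node: left, right):
  13: L=9, R=18
  18: L=–, R=23
  23: L=21, R=61
  9: L=2, R=11
  21: L=19, R=–
  61: L=50, R=–
  11: L=10, R=–
  50: L=35, R=58
  10: L=–, R=–
  35: L=30, R=47
  2: L=–, R=4
  30: L=–, R=–
  47: L=42, R=–
  58: L=–, R=–
  4: L=–, R=–
  19: L=–, R=–
  42: L=–, R=–

Path to 21: 13 → 18 → 23 → 21, which is 3 edges.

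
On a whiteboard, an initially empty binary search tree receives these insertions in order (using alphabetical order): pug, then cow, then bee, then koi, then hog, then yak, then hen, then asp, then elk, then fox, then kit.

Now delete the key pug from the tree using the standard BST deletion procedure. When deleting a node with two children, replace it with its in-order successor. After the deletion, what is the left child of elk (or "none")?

Insert pug: tree is empty, so pug becomes the root.
Insert cow: cow < pug → go left. Place as left child of pug.
Insert bee: bee < pug → go left; bee < cow → go left. Place as left child of cow.
Insert koi: koi < pug → go left; koi > cow → go right. Place as right child of cow.
Insert hog: hog < pug → go left; hog > cow → go right; hog < koi → go left. Place as left child of koi.
Insert yak: yak > pug → go right. Place as right child of pug.
Insert hen: hen < pug → go left; hen > cow → go right; hen < koi → go left; hen < hog → go left. Place as left child of hog.
Insert asp: asp < pug → go left; asp < cow → go left; asp < bee → go left. Place as left child of bee.
Insert elk: elk < pug → go left; elk > cow → go right; elk < koi → go left; elk < hog → go left; elk < hen → go left. Place as left child of hen.
Insert fox: fox < pug → go left; fox > cow → go right; fox < koi → go left; fox < hog → go left; fox < hen → go left; fox > elk → go right. Place as right child of elk.
Insert kit: kit < pug → go left; kit > cow → go right; kit < koi → go left; kit > hog → go right. Place as right child of hog.

Delete pug (two children — replace with in-order successor).
After deletion, elk's left child: none.

none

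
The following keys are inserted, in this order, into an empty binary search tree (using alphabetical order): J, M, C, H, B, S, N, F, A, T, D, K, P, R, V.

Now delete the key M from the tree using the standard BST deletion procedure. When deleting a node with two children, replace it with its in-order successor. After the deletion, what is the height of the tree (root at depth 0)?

J: root
M: right child of J (depth 1)
C: left child of J (depth 1)
H: right child of C (depth 2)
B: left child of C (depth 2)
S: right child of M (depth 2)
N: left child of S (depth 3)
F: left child of H (depth 3)
A: left child of B (depth 3)
T: right child of S (depth 3)
D: left child of F (depth 4)
K: left child of M (depth 2)
P: right child of N (depth 4)
R: right child of P (depth 5)
V: right child of T (depth 4)

Delete M (two children — replace with in-order successor).
After deletion, deepest node is D at depth 4.

4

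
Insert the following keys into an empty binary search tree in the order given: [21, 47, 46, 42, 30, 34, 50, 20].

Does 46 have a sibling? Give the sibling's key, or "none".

50

Resulting structure (node: left, right):
  21: L=20, R=47
  47: L=46, R=50
  46: L=42, R=–
  42: L=30, R=–
  30: L=–, R=34
  34: L=–, R=–
  50: L=–, R=–
  20: L=–, R=–

46's parent is 47; the other child of 47 is 50.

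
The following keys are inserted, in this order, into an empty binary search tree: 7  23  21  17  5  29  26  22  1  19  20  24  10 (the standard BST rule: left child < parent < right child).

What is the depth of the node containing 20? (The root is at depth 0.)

Resulting structure (node: left, right):
  7: L=5, R=23
  23: L=21, R=29
  21: L=17, R=22
  17: L=10, R=19
  5: L=1, R=–
  29: L=26, R=–
  26: L=24, R=–
  22: L=–, R=–
  1: L=–, R=–
  19: L=–, R=20
  20: L=–, R=–
  24: L=–, R=–
  10: L=–, R=–

Path to 20: 7 → 23 → 21 → 17 → 19 → 20, which is 5 edges.

5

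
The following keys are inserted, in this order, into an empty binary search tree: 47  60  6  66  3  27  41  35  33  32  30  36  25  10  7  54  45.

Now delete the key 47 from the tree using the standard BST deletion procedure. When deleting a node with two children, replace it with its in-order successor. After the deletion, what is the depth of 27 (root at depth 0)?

2

47: root
60: right child of 47 (depth 1)
6: left child of 47 (depth 1)
66: right child of 60 (depth 2)
3: left child of 6 (depth 2)
27: right child of 6 (depth 2)
41: right child of 27 (depth 3)
35: left child of 41 (depth 4)
33: left child of 35 (depth 5)
32: left child of 33 (depth 6)
30: left child of 32 (depth 7)
36: right child of 35 (depth 5)
25: left child of 27 (depth 3)
10: left child of 25 (depth 4)
7: left child of 10 (depth 5)
54: left child of 60 (depth 2)
45: right child of 41 (depth 4)

Delete 47 (two children — replace with in-order successor).
After deletion, path to 27: 54 → 6 → 27.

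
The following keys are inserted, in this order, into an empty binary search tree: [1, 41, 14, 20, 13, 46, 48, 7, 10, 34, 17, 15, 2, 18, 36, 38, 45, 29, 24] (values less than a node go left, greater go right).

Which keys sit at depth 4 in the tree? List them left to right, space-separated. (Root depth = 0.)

7 17 34

Insert 1: tree is empty, so 1 becomes the root.
Insert 41: 41 > 1 → go right. Place as right child of 1.
Insert 14: 14 > 1 → go right; 14 < 41 → go left. Place as left child of 41.
Insert 20: 20 > 1 → go right; 20 < 41 → go left; 20 > 14 → go right. Place as right child of 14.
Insert 13: 13 > 1 → go right; 13 < 41 → go left; 13 < 14 → go left. Place as left child of 14.
Insert 46: 46 > 1 → go right; 46 > 41 → go right. Place as right child of 41.
Insert 48: 48 > 1 → go right; 48 > 41 → go right; 48 > 46 → go right. Place as right child of 46.
Insert 7: 7 > 1 → go right; 7 < 41 → go left; 7 < 14 → go left; 7 < 13 → go left. Place as left child of 13.
Insert 10: 10 > 1 → go right; 10 < 41 → go left; 10 < 14 → go left; 10 < 13 → go left; 10 > 7 → go right. Place as right child of 7.
Insert 34: 34 > 1 → go right; 34 < 41 → go left; 34 > 14 → go right; 34 > 20 → go right. Place as right child of 20.
Insert 17: 17 > 1 → go right; 17 < 41 → go left; 17 > 14 → go right; 17 < 20 → go left. Place as left child of 20.
Insert 15: 15 > 1 → go right; 15 < 41 → go left; 15 > 14 → go right; 15 < 20 → go left; 15 < 17 → go left. Place as left child of 17.
Insert 2: 2 > 1 → go right; 2 < 41 → go left; 2 < 14 → go left; 2 < 13 → go left; 2 < 7 → go left. Place as left child of 7.
Insert 18: 18 > 1 → go right; 18 < 41 → go left; 18 > 14 → go right; 18 < 20 → go left; 18 > 17 → go right. Place as right child of 17.
Insert 36: 36 > 1 → go right; 36 < 41 → go left; 36 > 14 → go right; 36 > 20 → go right; 36 > 34 → go right. Place as right child of 34.
Insert 38: 38 > 1 → go right; 38 < 41 → go left; 38 > 14 → go right; 38 > 20 → go right; 38 > 34 → go right; 38 > 36 → go right. Place as right child of 36.
Insert 45: 45 > 1 → go right; 45 > 41 → go right; 45 < 46 → go left. Place as left child of 46.
Insert 29: 29 > 1 → go right; 29 < 41 → go left; 29 > 14 → go right; 29 > 20 → go right; 29 < 34 → go left. Place as left child of 34.
Insert 24: 24 > 1 → go right; 24 < 41 → go left; 24 > 14 → go right; 24 > 20 → go right; 24 < 34 → go left; 24 < 29 → go left. Place as left child of 29.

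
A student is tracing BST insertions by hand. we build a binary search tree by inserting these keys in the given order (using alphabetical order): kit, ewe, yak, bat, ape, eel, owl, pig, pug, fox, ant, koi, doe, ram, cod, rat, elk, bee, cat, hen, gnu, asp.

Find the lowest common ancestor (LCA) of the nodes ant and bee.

Resulting structure (node: left, right):
  kit: L=ewe, R=yak
  ewe: L=bat, R=fox
  yak: L=owl, R=–
  bat: L=ape, R=eel
  ape: L=ant, R=asp
  eel: L=doe, R=elk
  owl: L=koi, R=pig
  pig: L=–, R=pug
  pug: L=–, R=ram
  fox: L=–, R=hen
  ant: L=–, R=–
  koi: L=–, R=–
  doe: L=cod, R=–
  ram: L=–, R=rat
  cod: L=bee, R=–
  rat: L=–, R=–
  elk: L=–, R=–
  bee: L=–, R=cat
  cat: L=–, R=–
  hen: L=gnu, R=–
  gnu: L=–, R=–
  asp: L=–, R=–

Path to ant: kit → ewe → bat → ape → ant
Path to bee: kit → ewe → bat → eel → doe → cod → bee
The paths share a prefix ending at bat, then split left and right.

bat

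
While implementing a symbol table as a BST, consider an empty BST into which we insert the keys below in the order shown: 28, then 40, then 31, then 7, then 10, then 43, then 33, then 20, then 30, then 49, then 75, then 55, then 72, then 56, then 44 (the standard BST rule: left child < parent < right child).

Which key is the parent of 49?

Insert 28: tree is empty, so 28 becomes the root.
Insert 40: 40 > 28 → go right. Place as right child of 28.
Insert 31: 31 > 28 → go right; 31 < 40 → go left. Place as left child of 40.
Insert 7: 7 < 28 → go left. Place as left child of 28.
Insert 10: 10 < 28 → go left; 10 > 7 → go right. Place as right child of 7.
Insert 43: 43 > 28 → go right; 43 > 40 → go right. Place as right child of 40.
Insert 33: 33 > 28 → go right; 33 < 40 → go left; 33 > 31 → go right. Place as right child of 31.
Insert 20: 20 < 28 → go left; 20 > 7 → go right; 20 > 10 → go right. Place as right child of 10.
Insert 30: 30 > 28 → go right; 30 < 40 → go left; 30 < 31 → go left. Place as left child of 31.
Insert 49: 49 > 28 → go right; 49 > 40 → go right; 49 > 43 → go right. Place as right child of 43.
Insert 75: 75 > 28 → go right; 75 > 40 → go right; 75 > 43 → go right; 75 > 49 → go right. Place as right child of 49.
Insert 55: 55 > 28 → go right; 55 > 40 → go right; 55 > 43 → go right; 55 > 49 → go right; 55 < 75 → go left. Place as left child of 75.
Insert 72: 72 > 28 → go right; 72 > 40 → go right; 72 > 43 → go right; 72 > 49 → go right; 72 < 75 → go left; 72 > 55 → go right. Place as right child of 55.
Insert 56: 56 > 28 → go right; 56 > 40 → go right; 56 > 43 → go right; 56 > 49 → go right; 56 < 75 → go left; 56 > 55 → go right; 56 < 72 → go left. Place as left child of 72.
Insert 44: 44 > 28 → go right; 44 > 40 → go right; 44 > 43 → go right; 44 < 49 → go left. Place as left child of 49.

43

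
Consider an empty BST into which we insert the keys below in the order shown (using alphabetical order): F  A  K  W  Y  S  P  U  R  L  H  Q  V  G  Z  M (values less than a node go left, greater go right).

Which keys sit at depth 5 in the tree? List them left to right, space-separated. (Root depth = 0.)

F: root
A: left child of F (depth 1)
K: right child of F (depth 1)
W: right child of K (depth 2)
Y: right child of W (depth 3)
S: left child of W (depth 3)
P: left child of S (depth 4)
U: right child of S (depth 4)
R: right child of P (depth 5)
L: left child of P (depth 5)
H: left child of K (depth 2)
Q: left child of R (depth 6)
V: right child of U (depth 5)
G: left child of H (depth 3)
Z: right child of Y (depth 4)
M: right child of L (depth 6)

L R V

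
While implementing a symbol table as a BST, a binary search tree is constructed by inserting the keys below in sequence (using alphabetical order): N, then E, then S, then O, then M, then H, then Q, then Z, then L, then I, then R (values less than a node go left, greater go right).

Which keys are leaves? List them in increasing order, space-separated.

I R Z

N: root
E: left child of N (depth 1)
S: right child of N (depth 1)
O: left child of S (depth 2)
M: right child of E (depth 2)
H: left child of M (depth 3)
Q: right child of O (depth 3)
Z: right child of S (depth 2)
L: right child of H (depth 4)
I: left child of L (depth 5)
R: right child of Q (depth 4)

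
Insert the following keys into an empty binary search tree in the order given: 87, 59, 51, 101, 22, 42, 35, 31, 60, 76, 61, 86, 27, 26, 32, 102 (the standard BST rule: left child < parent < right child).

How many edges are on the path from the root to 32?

87: root
59: left child of 87 (depth 1)
51: left child of 59 (depth 2)
101: right child of 87 (depth 1)
22: left child of 51 (depth 3)
42: right child of 22 (depth 4)
35: left child of 42 (depth 5)
31: left child of 35 (depth 6)
60: right child of 59 (depth 2)
76: right child of 60 (depth 3)
61: left child of 76 (depth 4)
86: right child of 76 (depth 4)
27: left child of 31 (depth 7)
26: left child of 27 (depth 8)
32: right child of 31 (depth 7)
102: right child of 101 (depth 2)

Path to 32: 87 → 59 → 51 → 22 → 42 → 35 → 31 → 32, which is 7 edges.

7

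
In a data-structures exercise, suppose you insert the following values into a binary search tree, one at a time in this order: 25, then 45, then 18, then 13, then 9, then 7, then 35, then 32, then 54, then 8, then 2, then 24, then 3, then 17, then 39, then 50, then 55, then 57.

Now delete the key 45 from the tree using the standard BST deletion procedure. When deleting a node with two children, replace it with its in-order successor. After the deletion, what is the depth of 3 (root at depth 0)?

Insert 25: tree is empty, so 25 becomes the root.
Insert 45: 45 > 25 → go right. Place as right child of 25.
Insert 18: 18 < 25 → go left. Place as left child of 25.
Insert 13: 13 < 25 → go left; 13 < 18 → go left. Place as left child of 18.
Insert 9: 9 < 25 → go left; 9 < 18 → go left; 9 < 13 → go left. Place as left child of 13.
Insert 7: 7 < 25 → go left; 7 < 18 → go left; 7 < 13 → go left; 7 < 9 → go left. Place as left child of 9.
Insert 35: 35 > 25 → go right; 35 < 45 → go left. Place as left child of 45.
Insert 32: 32 > 25 → go right; 32 < 45 → go left; 32 < 35 → go left. Place as left child of 35.
Insert 54: 54 > 25 → go right; 54 > 45 → go right. Place as right child of 45.
Insert 8: 8 < 25 → go left; 8 < 18 → go left; 8 < 13 → go left; 8 < 9 → go left; 8 > 7 → go right. Place as right child of 7.
Insert 2: 2 < 25 → go left; 2 < 18 → go left; 2 < 13 → go left; 2 < 9 → go left; 2 < 7 → go left. Place as left child of 7.
Insert 24: 24 < 25 → go left; 24 > 18 → go right. Place as right child of 18.
Insert 3: 3 < 25 → go left; 3 < 18 → go left; 3 < 13 → go left; 3 < 9 → go left; 3 < 7 → go left; 3 > 2 → go right. Place as right child of 2.
Insert 17: 17 < 25 → go left; 17 < 18 → go left; 17 > 13 → go right. Place as right child of 13.
Insert 39: 39 > 25 → go right; 39 < 45 → go left; 39 > 35 → go right. Place as right child of 35.
Insert 50: 50 > 25 → go right; 50 > 45 → go right; 50 < 54 → go left. Place as left child of 54.
Insert 55: 55 > 25 → go right; 55 > 45 → go right; 55 > 54 → go right. Place as right child of 54.
Insert 57: 57 > 25 → go right; 57 > 45 → go right; 57 > 54 → go right; 57 > 55 → go right. Place as right child of 55.

Delete 45 (two children — replace with in-order successor).
After deletion, path to 3: 25 → 18 → 13 → 9 → 7 → 2 → 3.

6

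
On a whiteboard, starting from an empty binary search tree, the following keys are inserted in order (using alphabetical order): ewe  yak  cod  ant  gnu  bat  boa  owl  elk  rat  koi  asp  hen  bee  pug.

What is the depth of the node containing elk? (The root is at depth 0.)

2

Resulting structure (node: left, right):
  ewe: L=cod, R=yak
  yak: L=gnu, R=–
  cod: L=ant, R=elk
  ant: L=–, R=bat
  gnu: L=–, R=owl
  bat: L=asp, R=boa
  boa: L=bee, R=–
  owl: L=koi, R=rat
  elk: L=–, R=–
  rat: L=pug, R=–
  koi: L=hen, R=–
  asp: L=–, R=–
  hen: L=–, R=–
  bee: L=–, R=–
  pug: L=–, R=–

Path to elk: ewe → cod → elk, which is 2 edges.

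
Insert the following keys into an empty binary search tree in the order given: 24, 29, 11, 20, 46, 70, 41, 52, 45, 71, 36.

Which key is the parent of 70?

24: root
29: right child of 24 (depth 1)
11: left child of 24 (depth 1)
20: right child of 11 (depth 2)
46: right child of 29 (depth 2)
70: right child of 46 (depth 3)
41: left child of 46 (depth 3)
52: left child of 70 (depth 4)
45: right child of 41 (depth 4)
71: right child of 70 (depth 4)
36: left child of 41 (depth 4)

46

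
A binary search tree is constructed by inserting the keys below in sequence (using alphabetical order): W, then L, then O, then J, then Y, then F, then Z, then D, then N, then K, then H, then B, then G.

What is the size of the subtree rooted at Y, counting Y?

Insert W: tree is empty, so W becomes the root.
Insert L: L < W → go left. Place as left child of W.
Insert O: O < W → go left; O > L → go right. Place as right child of L.
Insert J: J < W → go left; J < L → go left. Place as left child of L.
Insert Y: Y > W → go right. Place as right child of W.
Insert F: F < W → go left; F < L → go left; F < J → go left. Place as left child of J.
Insert Z: Z > W → go right; Z > Y → go right. Place as right child of Y.
Insert D: D < W → go left; D < L → go left; D < J → go left; D < F → go left. Place as left child of F.
Insert N: N < W → go left; N > L → go right; N < O → go left. Place as left child of O.
Insert K: K < W → go left; K < L → go left; K > J → go right. Place as right child of J.
Insert H: H < W → go left; H < L → go left; H < J → go left; H > F → go right. Place as right child of F.
Insert B: B < W → go left; B < L → go left; B < J → go left; B < F → go left; B < D → go left. Place as left child of D.
Insert G: G < W → go left; G < L → go left; G < J → go left; G > F → go right; G < H → go left. Place as left child of H.

Subtree rooted at Y contains: Y, Z — 2 nodes.

2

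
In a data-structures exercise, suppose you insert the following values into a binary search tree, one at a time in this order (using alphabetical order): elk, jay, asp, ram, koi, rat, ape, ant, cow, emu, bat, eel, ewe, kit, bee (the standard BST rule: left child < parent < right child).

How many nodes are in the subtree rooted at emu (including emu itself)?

2

elk: root
jay: right child of elk (depth 1)
asp: left child of elk (depth 1)
ram: right child of jay (depth 2)
koi: left child of ram (depth 3)
rat: right child of ram (depth 3)
ape: left child of asp (depth 2)
ant: left child of ape (depth 3)
cow: right child of asp (depth 2)
emu: left child of jay (depth 2)
bat: left child of cow (depth 3)
eel: right child of cow (depth 3)
ewe: right child of emu (depth 3)
kit: left child of koi (depth 4)
bee: right child of bat (depth 4)

Subtree rooted at emu contains: emu, ewe — 2 nodes.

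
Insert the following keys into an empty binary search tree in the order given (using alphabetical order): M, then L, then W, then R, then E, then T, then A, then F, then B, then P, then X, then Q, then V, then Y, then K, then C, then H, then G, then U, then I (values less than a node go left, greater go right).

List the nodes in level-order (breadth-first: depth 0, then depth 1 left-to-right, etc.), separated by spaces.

M L W E R X A F P T Y B K Q V C H U G I

Insert M: tree is empty, so M becomes the root.
Insert L: L < M → go left. Place as left child of M.
Insert W: W > M → go right. Place as right child of M.
Insert R: R > M → go right; R < W → go left. Place as left child of W.
Insert E: E < M → go left; E < L → go left. Place as left child of L.
Insert T: T > M → go right; T < W → go left; T > R → go right. Place as right child of R.
Insert A: A < M → go left; A < L → go left; A < E → go left. Place as left child of E.
Insert F: F < M → go left; F < L → go left; F > E → go right. Place as right child of E.
Insert B: B < M → go left; B < L → go left; B < E → go left; B > A → go right. Place as right child of A.
Insert P: P > M → go right; P < W → go left; P < R → go left. Place as left child of R.
Insert X: X > M → go right; X > W → go right. Place as right child of W.
Insert Q: Q > M → go right; Q < W → go left; Q < R → go left; Q > P → go right. Place as right child of P.
Insert V: V > M → go right; V < W → go left; V > R → go right; V > T → go right. Place as right child of T.
Insert Y: Y > M → go right; Y > W → go right; Y > X → go right. Place as right child of X.
Insert K: K < M → go left; K < L → go left; K > E → go right; K > F → go right. Place as right child of F.
Insert C: C < M → go left; C < L → go left; C < E → go left; C > A → go right; C > B → go right. Place as right child of B.
Insert H: H < M → go left; H < L → go left; H > E → go right; H > F → go right; H < K → go left. Place as left child of K.
Insert G: G < M → go left; G < L → go left; G > E → go right; G > F → go right; G < K → go left; G < H → go left. Place as left child of H.
Insert U: U > M → go right; U < W → go left; U > R → go right; U > T → go right; U < V → go left. Place as left child of V.
Insert I: I < M → go left; I < L → go left; I > E → go right; I > F → go right; I < K → go left; I > H → go right. Place as right child of H.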